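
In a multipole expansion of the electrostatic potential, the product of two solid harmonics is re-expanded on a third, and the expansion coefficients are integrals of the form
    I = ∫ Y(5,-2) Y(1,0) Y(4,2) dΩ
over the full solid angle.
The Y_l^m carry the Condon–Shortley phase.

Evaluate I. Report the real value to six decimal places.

0.225034

m-sum 0 ✓  L=10 even ✓  4≤4≤6 ✓
Π(2lᵢ+1) = 11×3×9 = 297
triangle coeff Δ(5,1,4) = 1/495
Σ_t [1,1]: t=1:−1/576 = -1/576
(3j)²=5/99 [(5 1 4; 0 0 0)], sign=-1
Σ_t [1,1]: t=1:−1/1440 = -1/1440
(3j)²=7/165 [(5 1 4; -2 0 2)], sign=-1
⇒ 4πI² = 7/11
I = (+1)√(7/11/(4π)) = 0.22503380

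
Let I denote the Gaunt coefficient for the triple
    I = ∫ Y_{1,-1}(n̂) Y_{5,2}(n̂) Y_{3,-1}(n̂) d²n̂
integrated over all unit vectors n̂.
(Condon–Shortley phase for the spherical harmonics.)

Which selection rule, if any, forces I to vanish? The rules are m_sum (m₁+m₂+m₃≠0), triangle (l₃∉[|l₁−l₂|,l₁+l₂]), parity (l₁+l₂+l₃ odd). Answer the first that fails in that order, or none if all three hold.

m₁+m₂+m₃ = -1 + 2 − 1 = 0  ✓
triangle: |1−5|=4 ≤ l₃=3 ≤ 1+5=6  ✗
parity: l₁+l₂+l₃ = 9 is odd

triangle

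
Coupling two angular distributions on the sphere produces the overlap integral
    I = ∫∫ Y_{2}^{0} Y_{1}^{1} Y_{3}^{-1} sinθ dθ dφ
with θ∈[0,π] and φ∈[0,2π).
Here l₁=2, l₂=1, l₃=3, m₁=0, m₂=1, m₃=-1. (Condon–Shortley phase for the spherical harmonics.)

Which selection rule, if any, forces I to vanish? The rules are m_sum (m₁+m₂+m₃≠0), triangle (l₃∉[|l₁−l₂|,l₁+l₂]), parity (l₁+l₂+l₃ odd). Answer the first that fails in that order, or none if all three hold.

none

azimuthal sum: 0 + 1 − 1 = 0  ✓
1 ≤ 3 ≤ 3 (triangle on l)  ✓
L = 2 + 1 + 3 = 6 (even)  ✓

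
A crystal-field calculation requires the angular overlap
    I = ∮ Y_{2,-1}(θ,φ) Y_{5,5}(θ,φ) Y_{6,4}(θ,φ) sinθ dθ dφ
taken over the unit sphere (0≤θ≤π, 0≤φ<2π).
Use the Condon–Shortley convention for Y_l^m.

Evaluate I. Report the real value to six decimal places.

m-sum = -1 + 5 + 4 = 8 ≠ 0 ⇒ I = 0

0.000000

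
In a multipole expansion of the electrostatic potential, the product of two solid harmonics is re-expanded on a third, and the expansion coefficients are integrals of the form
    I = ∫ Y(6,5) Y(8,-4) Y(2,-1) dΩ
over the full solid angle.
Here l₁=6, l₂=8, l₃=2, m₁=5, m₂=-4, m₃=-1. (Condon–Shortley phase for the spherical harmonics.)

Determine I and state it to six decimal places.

Rules hold: Σm=0, L=16 even, 2≤2≤14.
N = 13·17·5 = 1105
Δ = 12!·0!·4!/17! = 1/30940
Racah Σ t=6..6: t=6:+1/2073600 = 1/2073600
⇒ 3j(6 8 2; 0 0 0)² = 28/1105, sgn +1
Racah Σ t=1..1: t=1:−1/239500800 = -1/239500800
⇒ 3j(6 8 2; 5 -4 -1)² = 12/7735, sgn +1
4πI² = N·(3j₀)²·(3jₘ)² = 48/1105
I = +1·√(0.0434389/4π) = 0.05879421

0.058794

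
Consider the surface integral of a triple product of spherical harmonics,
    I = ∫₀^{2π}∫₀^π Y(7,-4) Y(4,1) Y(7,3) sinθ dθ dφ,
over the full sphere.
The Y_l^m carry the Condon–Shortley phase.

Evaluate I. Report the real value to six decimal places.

m-sum 0 ✓  L=18 even ✓  3≤7≤11 ✓
Π(2lᵢ+1) = 15×9×15 = 2025
triangle coeff Δ(7,4,7) = 1/58198140
Σ_t [0,4]: t=0:+1/17418240 t=1:−1/622080 t=2:+1/230400 t=3:−1/622080 t=4:+1/17418240 = 1/806400
(3j)²=2268/230945 [(7 4 7; 0 0 0)], sign=-1
Σ_t [1,4]: t=1:−1/522547200 t=2:+1/8709120 t=3:−1/1935360 t=4:+1/4354560 = -13/74649600
(3j)²=91/11628 [(7 4 7; -4 1 3)], sign=-1
⇒ 4πI² = 178605/1147619
I = (+1)√(178605/1147619/(4π)) = 0.11128663

0.111287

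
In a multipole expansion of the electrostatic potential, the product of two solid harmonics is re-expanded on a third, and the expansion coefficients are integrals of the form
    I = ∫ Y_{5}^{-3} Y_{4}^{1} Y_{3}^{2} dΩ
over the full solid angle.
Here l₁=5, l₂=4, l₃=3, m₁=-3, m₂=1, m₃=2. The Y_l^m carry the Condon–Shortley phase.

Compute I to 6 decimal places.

Checks pass: Σm=0; 12 even; l₃=3∈[1,9].
(2·5+1)(2·4+1)(2·3+1) = 693
Δ: 6! 4! 2! / 13! → 1/180180
sum: t=2:+1/576 t=3:−1/144 t=4:+1/576 = -1/288
3j²(5 4 3; 0 0 0) = Δ·Π!·Σ² = 20/1001  (sign +1)
sum: t=4:+1/1152 t=5:−1/1440 = 1/5760
3j²(5 4 3; -3 1 2) = Δ·Π!·Σ² = 1/858  (sign -1)
combine: 4πI² = 693·20/1001·1/858 = 30/1859
take √, sign -1: I = -0.03583571

-0.035836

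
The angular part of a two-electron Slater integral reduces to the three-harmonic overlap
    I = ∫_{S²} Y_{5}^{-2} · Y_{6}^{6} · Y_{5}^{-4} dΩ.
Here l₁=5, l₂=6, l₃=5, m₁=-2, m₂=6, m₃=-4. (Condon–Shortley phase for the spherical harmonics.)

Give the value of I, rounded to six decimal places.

-0.161540

Checks pass: Σm=0; 16 even; l₃=5∈[1,11].
(2·5+1)(2·6+1)(2·5+1) = 1573
Δ: 6! 4! 6! / 17! → 1/28588560
sum: t=1:−1/345600 t=2:+1/13824 t=3:−1/5184 t=4:+1/13824 t=5:−1/345600 = -7/129600
3j²(5 6 5; 0 0 0) = Δ·Π!·Σ² = 80/7293  (sign +1)
sum: t=6:+1/3110400 = 1/3110400
3j²(5 6 5; -2 6 -4) = Δ·Π!·Σ² = 21/1105  (sign -1)
combine: 4πI² = 1573·80/7293·21/1105 = 1232/3757
take √, sign -1: I = -0.16153991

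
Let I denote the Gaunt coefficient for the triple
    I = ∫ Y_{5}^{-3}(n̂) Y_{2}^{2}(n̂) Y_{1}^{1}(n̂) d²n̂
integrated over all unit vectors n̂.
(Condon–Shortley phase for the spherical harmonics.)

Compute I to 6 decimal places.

|5−2|≤1≤5+2 violated ⇒ I = 0

0.000000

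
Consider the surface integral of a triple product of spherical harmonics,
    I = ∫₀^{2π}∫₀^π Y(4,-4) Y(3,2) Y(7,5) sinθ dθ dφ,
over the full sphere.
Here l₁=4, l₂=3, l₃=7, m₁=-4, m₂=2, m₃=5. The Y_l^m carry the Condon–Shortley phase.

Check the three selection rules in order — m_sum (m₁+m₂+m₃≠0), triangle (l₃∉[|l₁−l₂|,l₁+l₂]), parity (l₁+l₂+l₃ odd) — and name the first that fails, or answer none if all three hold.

m₁+m₂+m₃ = -4 + 2 + 5 = 3  ✗
triangle: |4−3|=1 ≤ l₃=7 ≤ 4+3=7
parity: l₁+l₂+l₃ = 14 is even

m_sum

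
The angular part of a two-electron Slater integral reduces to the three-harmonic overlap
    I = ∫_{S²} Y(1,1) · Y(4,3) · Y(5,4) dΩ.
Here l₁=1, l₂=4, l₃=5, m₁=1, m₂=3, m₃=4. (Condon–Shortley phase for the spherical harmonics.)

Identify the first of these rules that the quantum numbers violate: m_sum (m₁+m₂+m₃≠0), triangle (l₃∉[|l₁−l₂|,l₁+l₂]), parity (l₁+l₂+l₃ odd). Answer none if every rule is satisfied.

m_sum

m₁+m₂+m₃ = 1 + 3 + 4 = 8  ✗
triangle: |1−4|=3 ≤ l₃=5 ≤ 1+4=5
parity: l₁+l₂+l₃ = 10 is even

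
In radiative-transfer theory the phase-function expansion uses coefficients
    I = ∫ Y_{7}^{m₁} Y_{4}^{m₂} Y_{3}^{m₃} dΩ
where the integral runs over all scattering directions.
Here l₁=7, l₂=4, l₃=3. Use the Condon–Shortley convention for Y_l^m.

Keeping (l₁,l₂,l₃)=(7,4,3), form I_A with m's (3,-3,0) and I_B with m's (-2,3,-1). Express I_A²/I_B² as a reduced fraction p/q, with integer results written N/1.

l's match ⇒ only the (l;m) 3-j factors differ between A and B.
A: triangle coeff Δ(7,4,3) = 1/45045; Σ_t [1,1]: t=1:−1/181440 = -1/181440; (3j)²=32/3003 [(7 4 3; 3 -3 0)], sign=+1
B: triangle coeff Δ(7,4,3) = 1/45045; Σ_t [7,7]: t=7:−1/241920 = -1/241920; (3j)²=4/1001 [(7 4 3; -2 3 -1)], sign=-1
I_A²/I_B² = (32/3003)/(4/1001) = 8/3

8/3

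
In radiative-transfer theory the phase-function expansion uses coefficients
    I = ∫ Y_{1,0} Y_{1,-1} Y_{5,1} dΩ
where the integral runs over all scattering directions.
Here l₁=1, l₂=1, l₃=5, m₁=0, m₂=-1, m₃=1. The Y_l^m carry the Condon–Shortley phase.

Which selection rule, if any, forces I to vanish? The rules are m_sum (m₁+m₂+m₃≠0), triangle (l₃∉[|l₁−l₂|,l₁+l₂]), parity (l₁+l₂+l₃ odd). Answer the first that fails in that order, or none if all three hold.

triangle

azimuthal sum: 0 − 1 + 1 = 0  ✓
0 ≤ 5 ≤ 2 (triangle on l)  ✗
L = 1 + 1 + 5 = 7 (odd)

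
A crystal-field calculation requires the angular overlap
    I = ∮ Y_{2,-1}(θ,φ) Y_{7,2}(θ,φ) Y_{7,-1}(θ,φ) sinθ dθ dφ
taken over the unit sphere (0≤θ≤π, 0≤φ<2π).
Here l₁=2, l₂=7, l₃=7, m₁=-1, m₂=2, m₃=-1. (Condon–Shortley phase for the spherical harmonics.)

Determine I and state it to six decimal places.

Checks pass: Σm=0; 16 even; l₃=7∈[5,9].
(2·2+1)(2·7+1)(2·7+1) = 1125
Δ: 2! 2! 12! / 17! → 1/185640
sum: t=0:+1/2419200 t=1:−1/518400 t=2:+1/2419200 = -1/907200
3j²(2 7 7; 0 0 0) = Δ·Π!·Σ² = 56/3315  (sign +1)
sum: t=1:−1/1935360 t=2:+1/1209600 = 1/3225600
3j²(2 7 7; -1 2 -1) = Δ·Π!·Σ² = 243/61880  (sign +1)
combine: 4πI² = 1125·56/3315·243/61880 = 3645/48841
take √, sign +1: I = 0.07706400

0.077064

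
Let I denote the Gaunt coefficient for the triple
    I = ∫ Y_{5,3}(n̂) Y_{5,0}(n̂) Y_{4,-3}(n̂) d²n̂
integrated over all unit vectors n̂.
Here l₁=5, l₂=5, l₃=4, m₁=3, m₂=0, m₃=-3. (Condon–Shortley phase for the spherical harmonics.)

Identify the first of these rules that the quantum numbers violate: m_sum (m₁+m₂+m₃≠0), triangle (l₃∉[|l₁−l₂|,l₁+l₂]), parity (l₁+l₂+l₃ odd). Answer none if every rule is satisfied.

none

m₁+m₂+m₃ = 3 + 0 − 3 = 0  ✓
triangle: |5−5|=0 ≤ l₃=4 ≤ 5+5=10  ✓
parity: l₁+l₂+l₃ = 14 is even  ✓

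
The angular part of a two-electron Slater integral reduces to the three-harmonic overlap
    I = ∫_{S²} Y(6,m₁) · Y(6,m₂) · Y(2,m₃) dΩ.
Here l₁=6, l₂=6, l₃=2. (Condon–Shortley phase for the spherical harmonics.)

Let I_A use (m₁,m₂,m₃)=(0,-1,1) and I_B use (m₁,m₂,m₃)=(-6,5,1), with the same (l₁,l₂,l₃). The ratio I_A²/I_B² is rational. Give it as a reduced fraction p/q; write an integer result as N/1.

7/242

Same 6,6,2: normalisation and zero-m 3j drop out of the ratio.
A: Δ: 10! 2! 2! / 15! → 1/90090; sum: t=4:+1/34560 t=5:−1/28800 = -1/172800; 3j²(6 6 2; 0 -1 1) = Δ·Π!·Σ² = 1/1430  (sign +1)
B: Δ: 10! 2! 2! / 15! → 1/90090; sum: t=10:+1/7257600 = 1/7257600; 3j²(6 6 2; -6 5 1) = Δ·Π!·Σ² = 11/455  (sign -1)
I_A²/I_B² = (1/1430)/(11/455) = 7/242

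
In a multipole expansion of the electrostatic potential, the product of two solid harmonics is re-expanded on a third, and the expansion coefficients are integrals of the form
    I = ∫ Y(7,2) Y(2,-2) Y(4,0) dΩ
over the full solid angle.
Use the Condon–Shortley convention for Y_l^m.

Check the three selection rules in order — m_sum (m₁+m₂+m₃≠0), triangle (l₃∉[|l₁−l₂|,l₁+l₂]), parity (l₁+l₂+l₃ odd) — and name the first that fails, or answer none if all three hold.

Σmᵢ = 0  ✓
l₃∈[|l₁−l₂|,l₁+l₂]=[5,9], have l₃=4  ✗
Σlᵢ = 13 ⇒ odd

triangle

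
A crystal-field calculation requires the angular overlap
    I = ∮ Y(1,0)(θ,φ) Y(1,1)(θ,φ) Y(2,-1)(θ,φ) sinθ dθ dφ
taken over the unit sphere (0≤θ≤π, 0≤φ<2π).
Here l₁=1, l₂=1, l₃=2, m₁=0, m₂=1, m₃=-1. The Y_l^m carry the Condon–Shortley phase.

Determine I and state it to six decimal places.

-0.218510

Rules hold: Σm=0, L=4 even, 0≤2≤2.
N = 3·3·5 = 45
Δ = 0!·2!·2!/5! = 1/30
Racah Σ t=0..0: t=0:+1/1 = 1/1
⇒ 3j(1 1 2; 0 0 0)² = 2/15, sgn +1
Racah Σ t=0..0: t=0:+1/2 = 1/2
⇒ 3j(1 1 2; 0 1 -1)² = 1/10, sgn -1
4πI² = N·(3j₀)²·(3jₘ)² = 3/5
I = -1·√(0.6/4π) = -0.21850969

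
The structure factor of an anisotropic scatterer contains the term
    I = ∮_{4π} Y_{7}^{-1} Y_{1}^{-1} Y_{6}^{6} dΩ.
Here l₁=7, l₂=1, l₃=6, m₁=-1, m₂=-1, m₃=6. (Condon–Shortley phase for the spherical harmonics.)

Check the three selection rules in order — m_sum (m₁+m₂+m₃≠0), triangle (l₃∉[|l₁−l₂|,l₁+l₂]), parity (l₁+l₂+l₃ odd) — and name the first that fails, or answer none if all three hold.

azimuthal sum: -1 − 1 + 6 = 4  ✗
6 ≤ 6 ≤ 8 (triangle on l)
L = 7 + 1 + 6 = 14 (even)

m_sum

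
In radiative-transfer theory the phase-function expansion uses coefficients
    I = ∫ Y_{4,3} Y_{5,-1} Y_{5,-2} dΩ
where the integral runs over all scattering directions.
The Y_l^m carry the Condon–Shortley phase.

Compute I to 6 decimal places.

-0.048522

Rules hold: Σm=0, L=14 even, 1≤5≤9.
N = 9·11·11 = 1089
Δ = 4!·4!·6!/15! = 1/3153150
Racah Σ t=0..4: t=0:+1/69120 t=1:−1/1728 t=2:+1/576 t=3:−1/1728 t=4:+1/69120 = 7/11520
⇒ 3j(4 5 5; 0 0 0)² = 2/143, sgn -1
Racah Σ t=0..1: t=0:+1/6912 t=1:−1/5184 = -1/20736
⇒ 3j(4 5 5; 3 -1 -2)² = 5/2574, sgn +1
4πI² = N·(3j₀)²·(3jₘ)² = 5/169
I = -1·√(0.0295858/4π) = -0.04852178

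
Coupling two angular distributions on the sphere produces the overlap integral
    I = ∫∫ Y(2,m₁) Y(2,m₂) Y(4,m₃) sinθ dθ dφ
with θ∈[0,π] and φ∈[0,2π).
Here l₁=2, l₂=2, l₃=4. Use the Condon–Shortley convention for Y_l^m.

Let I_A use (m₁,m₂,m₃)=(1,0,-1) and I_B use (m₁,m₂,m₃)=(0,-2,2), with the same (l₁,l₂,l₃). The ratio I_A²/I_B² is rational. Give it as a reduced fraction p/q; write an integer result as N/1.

l's match ⇒ only the (l;m) 3-j factors differ between A and B.
A: triangle coeff Δ(2,2,4) = 1/630; Σ_t [0,0]: t=0:+1/24 = 1/24; (3j)²=1/21 [(2 2 4; 1 0 -1)], sign=-1
B: triangle coeff Δ(2,2,4) = 1/630; Σ_t [0,0]: t=0:+1/96 = 1/96; (3j)²=1/42 [(2 2 4; 0 -2 2)], sign=+1
I_A²/I_B² = (1/21)/(1/42) = 2/1

2/1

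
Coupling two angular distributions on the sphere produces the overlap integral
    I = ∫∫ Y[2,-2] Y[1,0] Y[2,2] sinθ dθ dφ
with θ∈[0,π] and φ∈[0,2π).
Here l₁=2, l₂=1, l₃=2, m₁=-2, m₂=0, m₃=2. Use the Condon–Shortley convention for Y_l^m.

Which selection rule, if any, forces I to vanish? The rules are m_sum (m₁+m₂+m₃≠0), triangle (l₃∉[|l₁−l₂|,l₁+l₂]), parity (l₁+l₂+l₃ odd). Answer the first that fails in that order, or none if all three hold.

parity

m₁+m₂+m₃ = -2 + 0 + 2 = 0  ✓
triangle: |2−1|=1 ≤ l₃=2 ≤ 2+1=3  ✓
parity: l₁+l₂+l₃ = 5 is odd  ✗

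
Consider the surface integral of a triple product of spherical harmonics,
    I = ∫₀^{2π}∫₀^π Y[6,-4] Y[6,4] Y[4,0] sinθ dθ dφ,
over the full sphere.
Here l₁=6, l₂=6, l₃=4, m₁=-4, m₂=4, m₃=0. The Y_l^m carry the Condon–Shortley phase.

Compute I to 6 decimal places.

-0.144819

Checks pass: Σm=0; 16 even; l₃=4∈[0,12].
(2·6+1)(2·6+1)(2·4+1) = 1521
Δ: 8! 4! 4! / 17! → 1/15315300
sum: t=2:+1/829440 t=3:−1/25920 t=4:+1/9216 t=5:−1/25920 t=6:+1/829440 = 7/207360
3j²(6 6 4; 0 0 0) = Δ·Π!·Σ² = 28/2431  (sign +1)
sum: t=6:+1/829440 t=7:−1/181440 t=8:+1/645120 = -1/362880
3j²(6 6 4; -4 4 0) = Δ·Π!·Σ² = 256/17017  (sign -1)
combine: 4πI² = 1521·28/2431·256/17017 = 9216/34969
take √, sign -1: I = -0.14481872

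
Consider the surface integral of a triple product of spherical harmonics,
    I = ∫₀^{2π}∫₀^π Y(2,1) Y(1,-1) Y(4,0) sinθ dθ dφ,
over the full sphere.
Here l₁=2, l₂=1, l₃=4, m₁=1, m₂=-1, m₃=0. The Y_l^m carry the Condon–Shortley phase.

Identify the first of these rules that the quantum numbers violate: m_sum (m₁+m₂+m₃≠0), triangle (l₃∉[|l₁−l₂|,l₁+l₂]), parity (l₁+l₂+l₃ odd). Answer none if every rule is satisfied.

azimuthal sum: 1 − 1 + 0 = 0  ✓
1 ≤ 4 ≤ 3 (triangle on l)  ✗
L = 2 + 1 + 4 = 7 (odd)

triangle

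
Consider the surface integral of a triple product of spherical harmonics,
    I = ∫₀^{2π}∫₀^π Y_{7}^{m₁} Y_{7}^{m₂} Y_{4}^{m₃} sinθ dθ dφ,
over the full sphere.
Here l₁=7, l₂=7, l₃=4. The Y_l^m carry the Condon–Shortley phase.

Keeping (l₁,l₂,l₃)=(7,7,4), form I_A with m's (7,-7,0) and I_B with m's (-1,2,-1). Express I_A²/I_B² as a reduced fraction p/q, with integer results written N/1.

1002001/369630

Same 7,7,4: normalisation and zero-m 3j drop out of the ratio.
A: Δ: 10! 4! 4! / 19! → 1/58198140; sum: t=0:+1/2090188800 = 1/2090188800; 3j²(7 7 4; 7 -7 0) = Δ·Π!·Σ² = 1001/58140  (sign +1)
B: Δ: 10! 4! 4! / 19! → 1/58198140; sum: t=5:−1/2073600 t=6:+1/414720 t=7:−1/725760 t=8:+1/11612160 = 37/58060800; 3j²(7 7 4; -1 2 -1) = Δ·Π!·Σ² = 4107/646646  (sign -1)
I_A²/I_B² = (1001/58140)/(4107/646646) = 1002001/369630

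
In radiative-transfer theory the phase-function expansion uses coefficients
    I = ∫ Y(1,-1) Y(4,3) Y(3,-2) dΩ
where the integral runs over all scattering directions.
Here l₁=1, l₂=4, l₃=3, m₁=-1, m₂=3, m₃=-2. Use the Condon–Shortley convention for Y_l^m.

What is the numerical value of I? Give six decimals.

-0.282095

m-sum 0 ✓  L=8 even ✓  3≤3≤5 ✓
Π(2lᵢ+1) = 3×9×7 = 189
triangle coeff Δ(1,4,3) = 1/252
Σ_t [1,1]: t=1:−1/36 = -1/36
(3j)²=4/63 [(1 4 3; 0 0 0)], sign=+1
Σ_t [2,2]: t=2:+1/240 = 1/240
(3j)²=1/12 [(1 4 3; -1 3 -2)], sign=-1
⇒ 4πI² = 1/1
I = (-1)√(1/1/(4π)) = -0.28209479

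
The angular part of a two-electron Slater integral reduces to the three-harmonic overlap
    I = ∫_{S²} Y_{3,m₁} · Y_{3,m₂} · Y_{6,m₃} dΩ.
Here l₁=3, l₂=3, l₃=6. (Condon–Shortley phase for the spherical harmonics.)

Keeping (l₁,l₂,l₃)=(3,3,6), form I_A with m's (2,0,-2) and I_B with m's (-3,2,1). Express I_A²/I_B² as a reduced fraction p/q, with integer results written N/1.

32/1

Same 3,3,6: normalisation and zero-m 3j drop out of the ratio.
A: Δ: 0! 6! 6! / 13! → 1/12012; sum: t=0:+1/4320 = 1/4320; 3j²(3 3 6; 2 0 -2) = Δ·Π!·Σ² = 8/429  (sign +1)
B: Δ: 0! 6! 6! / 13! → 1/12012; sum: t=0:+1/86400 = 1/86400; 3j²(3 3 6; -3 2 1) = Δ·Π!·Σ² = 1/1716  (sign -1)
I_A²/I_B² = (8/429)/(1/1716) = 32/1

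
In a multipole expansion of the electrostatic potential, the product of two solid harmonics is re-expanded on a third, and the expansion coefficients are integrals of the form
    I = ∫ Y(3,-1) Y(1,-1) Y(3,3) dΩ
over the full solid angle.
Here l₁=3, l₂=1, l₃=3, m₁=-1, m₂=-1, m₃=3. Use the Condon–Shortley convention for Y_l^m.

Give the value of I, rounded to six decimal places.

Σmᵢ = 1 ≠ 0, so the φ-integral vanishes; I = 0

0.000000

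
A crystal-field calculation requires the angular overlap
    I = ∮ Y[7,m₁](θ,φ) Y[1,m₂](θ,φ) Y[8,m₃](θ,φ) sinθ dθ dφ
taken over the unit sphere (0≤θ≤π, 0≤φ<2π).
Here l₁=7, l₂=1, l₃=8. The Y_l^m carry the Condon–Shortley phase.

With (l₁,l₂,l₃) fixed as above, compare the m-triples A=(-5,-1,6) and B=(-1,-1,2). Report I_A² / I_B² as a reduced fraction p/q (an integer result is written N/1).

91/45

Same 7,1,8: normalisation and zero-m 3j drop out of the ratio.
A: Δ: 0! 14! 2! / 17! → 1/2040; sum: t=0:+1/1916006400 = 1/1916006400; 3j²(7 1 8; -5 -1 6) = Δ·Π!·Σ² = 91/2040  (sign +1)
B: Δ: 0! 14! 2! / 17! → 1/2040; sum: t=0:+1/58060800 = 1/58060800; 3j²(7 1 8; -1 -1 2) = Δ·Π!·Σ² = 3/136  (sign +1)
I_A²/I_B² = (91/2040)/(3/136) = 91/45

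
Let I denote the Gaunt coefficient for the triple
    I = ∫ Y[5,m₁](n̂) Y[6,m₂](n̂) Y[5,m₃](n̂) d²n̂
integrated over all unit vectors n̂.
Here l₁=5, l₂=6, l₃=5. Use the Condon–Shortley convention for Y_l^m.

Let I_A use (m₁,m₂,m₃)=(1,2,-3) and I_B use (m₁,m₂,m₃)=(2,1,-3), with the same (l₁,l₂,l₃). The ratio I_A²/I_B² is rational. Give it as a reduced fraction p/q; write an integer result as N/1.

Same 5,6,5: normalisation and zero-m 3j drop out of the ratio.
A: Δ: 6! 4! 6! / 17! → 1/28588560; sum: t=2:+1/138240 t=3:−1/25920 t=4:+1/55296 = -11/829440; 3j²(5 6 5; 1 2 -3) = Δ·Π!·Σ² = 11/1326  (sign -1)
B: Δ: 6! 4! 6! / 17! → 1/28588560; sum: t=1:−1/345600 t=2:+1/34560 t=3:−1/41472 = 1/518400; 3j²(5 6 5; 2 1 -3) = Δ·Π!·Σ² = 7/36465  (sign +1)
I_A²/I_B² = (11/1326)/(7/36465) = 605/14

605/14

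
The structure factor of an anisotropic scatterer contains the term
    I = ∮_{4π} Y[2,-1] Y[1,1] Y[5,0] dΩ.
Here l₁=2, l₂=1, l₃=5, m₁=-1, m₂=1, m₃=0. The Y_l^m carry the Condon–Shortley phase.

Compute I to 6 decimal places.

l₃=5 ∉ [1,3] — triangle fails ⇒ I = 0

0.000000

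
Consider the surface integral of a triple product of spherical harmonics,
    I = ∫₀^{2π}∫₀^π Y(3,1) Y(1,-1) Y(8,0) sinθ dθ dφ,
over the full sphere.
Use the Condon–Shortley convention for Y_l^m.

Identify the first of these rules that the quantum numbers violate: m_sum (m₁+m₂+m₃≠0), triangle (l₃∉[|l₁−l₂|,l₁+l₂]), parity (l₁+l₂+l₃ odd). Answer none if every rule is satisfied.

triangle

azimuthal sum: 1 − 1 + 0 = 0  ✓
2 ≤ 8 ≤ 4 (triangle on l)  ✗
L = 3 + 1 + 8 = 12 (even)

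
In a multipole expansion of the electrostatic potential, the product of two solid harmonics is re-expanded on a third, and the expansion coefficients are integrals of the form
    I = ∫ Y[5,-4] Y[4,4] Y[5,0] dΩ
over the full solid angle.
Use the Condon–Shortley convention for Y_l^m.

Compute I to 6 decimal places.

0.130198

Checks pass: Σm=0; 14 even; l₃=5∈[1,9].
(2·5+1)(2·4+1)(2·5+1) = 1089
Δ: 4! 6! 4! / 15! → 1/3153150
sum: t=0:+1/69120 t=1:−1/1728 t=2:+1/576 t=3:−1/1728 t=4:+1/69120 = 7/11520
3j²(5 4 5; 0 0 0) = Δ·Π!·Σ² = 2/143  (sign -1)
sum: t=4:+1/69120 = 1/69120
3j²(5 4 5; -4 4 0) = Δ·Π!·Σ² = 2/143  (sign -1)
combine: 4πI² = 1089·2/143·2/143 = 36/169
take √, sign +1: I = 0.13019760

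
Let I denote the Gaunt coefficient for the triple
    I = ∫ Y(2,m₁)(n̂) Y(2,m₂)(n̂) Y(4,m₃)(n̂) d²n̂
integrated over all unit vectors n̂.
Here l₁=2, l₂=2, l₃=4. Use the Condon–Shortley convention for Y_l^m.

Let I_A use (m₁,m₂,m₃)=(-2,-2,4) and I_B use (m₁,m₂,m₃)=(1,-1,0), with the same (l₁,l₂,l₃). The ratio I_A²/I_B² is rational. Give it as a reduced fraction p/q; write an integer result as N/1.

35/8

Same 2,2,4: normalisation and zero-m 3j drop out of the ratio.
A: Δ: 0! 4! 4! / 9! → 1/630; sum: t=0:+1/576 = 1/576; 3j²(2 2 4; -2 -2 4) = Δ·Π!·Σ² = 1/9  (sign +1)
B: Δ: 0! 4! 4! / 9! → 1/630; sum: t=0:+1/36 = 1/36; 3j²(2 2 4; 1 -1 0) = Δ·Π!·Σ² = 8/315  (sign +1)
I_A²/I_B² = (1/9)/(8/315) = 35/8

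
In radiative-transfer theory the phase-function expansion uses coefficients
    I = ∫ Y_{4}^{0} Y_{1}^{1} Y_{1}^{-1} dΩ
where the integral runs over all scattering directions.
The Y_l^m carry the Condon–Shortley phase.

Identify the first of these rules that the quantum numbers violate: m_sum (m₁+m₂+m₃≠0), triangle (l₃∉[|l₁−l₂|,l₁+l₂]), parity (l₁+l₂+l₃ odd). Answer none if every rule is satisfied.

triangle

Σmᵢ = 0  ✓
l₃∈[|l₁−l₂|,l₁+l₂]=[3,5], have l₃=1  ✗
Σlᵢ = 6 ⇒ even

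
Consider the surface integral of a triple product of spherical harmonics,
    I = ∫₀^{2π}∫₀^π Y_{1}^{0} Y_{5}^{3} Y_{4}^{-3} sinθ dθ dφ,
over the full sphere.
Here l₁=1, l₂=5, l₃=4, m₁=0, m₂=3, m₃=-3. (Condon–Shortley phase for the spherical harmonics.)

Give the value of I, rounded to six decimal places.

Rules hold: Σm=0, L=10 even, 4≤4≤6.
N = 3·11·9 = 297
Δ = 2!·0!·8!/11! = 1/495
Racah Σ t=1..1: t=1:−1/576 = -1/576
⇒ 3j(1 5 4; 0 0 0)² = 5/99, sgn -1
Racah Σ t=1..1: t=1:−1/5040 = -1/5040
⇒ 3j(1 5 4; 0 3 -3)² = 16/495, sgn +1
4πI² = N·(3j₀)²·(3jₘ)² = 16/33
I = -1·√(0.484848/4π) = -0.19642560

-0.196426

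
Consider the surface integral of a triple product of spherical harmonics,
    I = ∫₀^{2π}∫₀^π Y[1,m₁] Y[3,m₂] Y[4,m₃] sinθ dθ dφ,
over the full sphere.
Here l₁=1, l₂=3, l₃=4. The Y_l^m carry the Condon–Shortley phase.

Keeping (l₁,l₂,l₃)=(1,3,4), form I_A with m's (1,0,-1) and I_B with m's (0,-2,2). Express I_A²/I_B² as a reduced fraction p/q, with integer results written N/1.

5/6

Same 1,3,4: normalisation and zero-m 3j drop out of the ratio.
A: Δ: 0! 2! 6! / 9! → 1/252; sum: t=0:+1/72 = 1/72; 3j²(1 3 4; 1 0 -1) = Δ·Π!·Σ² = 5/126  (sign -1)
B: Δ: 0! 2! 6! / 9! → 1/252; sum: t=0:+1/120 = 1/120; 3j²(1 3 4; 0 -2 2) = Δ·Π!·Σ² = 1/21  (sign +1)
I_A²/I_B² = (5/126)/(1/21) = 5/6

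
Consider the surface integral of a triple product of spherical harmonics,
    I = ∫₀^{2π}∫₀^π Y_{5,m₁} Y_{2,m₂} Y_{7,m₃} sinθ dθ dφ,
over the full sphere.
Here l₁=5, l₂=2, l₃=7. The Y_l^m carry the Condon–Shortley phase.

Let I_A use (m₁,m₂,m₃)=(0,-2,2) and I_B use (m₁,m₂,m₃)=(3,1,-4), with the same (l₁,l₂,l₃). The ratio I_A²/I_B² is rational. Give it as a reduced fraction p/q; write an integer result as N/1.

Same 5,2,7: normalisation and zero-m 3j drop out of the ratio.
A: Δ: 0! 10! 4! / 15! → 1/15015; sum: t=0:+1/345600 = 1/345600; 3j²(5 2 7; 0 -2 2) = Δ·Π!·Σ² = 6/715  (sign -1)
B: Δ: 0! 10! 4! / 15! → 1/15015; sum: t=0:+1/483840 = 1/483840; 3j²(5 2 7; 3 1 -4) = Δ·Π!·Σ² = 3/91  (sign -1)
I_A²/I_B² = (6/715)/(3/91) = 14/55

14/55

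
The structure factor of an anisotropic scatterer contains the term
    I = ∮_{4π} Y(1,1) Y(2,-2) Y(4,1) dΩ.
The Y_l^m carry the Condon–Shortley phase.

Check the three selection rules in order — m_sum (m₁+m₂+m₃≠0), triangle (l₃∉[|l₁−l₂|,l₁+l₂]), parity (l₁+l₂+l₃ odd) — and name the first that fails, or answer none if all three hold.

triangle

Σmᵢ = 0  ✓
l₃∈[|l₁−l₂|,l₁+l₂]=[1,3], have l₃=4  ✗
Σlᵢ = 7 ⇒ odd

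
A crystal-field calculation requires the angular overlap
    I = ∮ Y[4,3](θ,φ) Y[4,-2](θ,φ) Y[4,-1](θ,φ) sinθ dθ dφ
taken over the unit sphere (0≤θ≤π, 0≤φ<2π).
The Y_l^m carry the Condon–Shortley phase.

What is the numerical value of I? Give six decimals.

-0.063661

Checks pass: Σm=0; 12 even; l₃=4∈[0,8].
(2·4+1)(2·4+1)(2·4+1) = 729
Δ: 4! 4! 4! / 13! → 1/450450
sum: t=0:+1/13824 t=1:−1/216 t=2:+1/64 t=3:−1/216 t=4:+1/13824 = 5/768
3j²(4 4 4; 0 0 0) = Δ·Π!·Σ² = 18/1001  (sign +1)
sum: t=0:+1/576 t=1:−1/864 = 1/1728
3j²(4 4 4; 3 -2 -1) = Δ·Π!·Σ² = 5/1287  (sign -1)
combine: 4πI² = 729·18/1001·5/1287 = 7290/143143
take √, sign -1: I = -0.06366105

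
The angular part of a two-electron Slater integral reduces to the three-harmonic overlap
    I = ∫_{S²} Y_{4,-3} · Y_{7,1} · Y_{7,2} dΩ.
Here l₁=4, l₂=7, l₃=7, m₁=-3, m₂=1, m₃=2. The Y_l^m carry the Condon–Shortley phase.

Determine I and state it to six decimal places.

-0.033455

Checks pass: Σm=0; 18 even; l₃=7∈[3,11].
(2·4+1)(2·7+1)(2·7+1) = 2025
Δ: 4! 4! 10! / 19! → 1/58198140
sum: t=0:+1/17418240 t=1:−1/622080 t=2:+1/230400 t=3:−1/622080 t=4:+1/17418240 = 1/806400
3j²(4 7 7; 0 0 0) = Δ·Π!·Σ² = 2268/230945  (sign -1)
sum: t=3:−1/2073600 t=4:+1/2488320 = -1/12441600
3j²(4 7 7; -3 1 2) = Δ·Π!·Σ² = 98/138567  (sign +1)
combine: 4πI² = 2025·2268/230945·98/138567 = 30005640/2133423721
take √, sign -1: I = -0.03345476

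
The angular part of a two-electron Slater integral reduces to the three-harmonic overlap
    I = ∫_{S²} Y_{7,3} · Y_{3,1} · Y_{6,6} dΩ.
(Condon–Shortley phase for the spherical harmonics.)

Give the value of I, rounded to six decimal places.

m-sum = 3 + 1 + 6 = 10 ≠ 0 ⇒ I = 0

0.000000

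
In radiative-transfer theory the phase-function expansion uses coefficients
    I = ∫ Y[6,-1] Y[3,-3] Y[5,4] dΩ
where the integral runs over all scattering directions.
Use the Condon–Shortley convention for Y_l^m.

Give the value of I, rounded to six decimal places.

m-sum 0 ✓  L=14 even ✓  3≤5≤9 ✓
Π(2lᵢ+1) = 13×7×11 = 1001
triangle coeff Δ(6,3,5) = 1/675675
Σ_t [1,3]: t=1:−1/8640 t=2:+1/2304 t=3:−1/8640 = 7/34560
(3j)²=7/429 [(6 3 5; 0 0 0)], sign=-1
Σ_t [0,0]: t=0:+1/241920 = 1/241920
(3j)²=4/1001 [(6 3 5; -1 -3 4)], sign=-1
⇒ 4πI² = 28/429
I = (+1)√(28/429/(4π)) = 0.07206849

0.072068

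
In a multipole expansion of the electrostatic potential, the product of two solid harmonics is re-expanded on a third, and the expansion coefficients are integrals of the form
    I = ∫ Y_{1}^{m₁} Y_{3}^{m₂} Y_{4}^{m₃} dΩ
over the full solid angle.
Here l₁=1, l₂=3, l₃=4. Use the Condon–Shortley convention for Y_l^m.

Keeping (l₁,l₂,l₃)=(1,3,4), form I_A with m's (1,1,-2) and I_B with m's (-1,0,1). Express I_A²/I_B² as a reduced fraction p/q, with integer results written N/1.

3/2

l's match ⇒ only the (l;m) 3-j factors differ between A and B.
A: triangle coeff Δ(1,3,4) = 1/252; Σ_t [0,0]: t=0:+1/96 = 1/96; (3j)²=5/84 [(1 3 4; 1 1 -2)], sign=+1
B: triangle coeff Δ(1,3,4) = 1/252; Σ_t [0,0]: t=0:+1/72 = 1/72; (3j)²=5/126 [(1 3 4; -1 0 1)], sign=-1
I_A²/I_B² = (5/84)/(5/126) = 3/2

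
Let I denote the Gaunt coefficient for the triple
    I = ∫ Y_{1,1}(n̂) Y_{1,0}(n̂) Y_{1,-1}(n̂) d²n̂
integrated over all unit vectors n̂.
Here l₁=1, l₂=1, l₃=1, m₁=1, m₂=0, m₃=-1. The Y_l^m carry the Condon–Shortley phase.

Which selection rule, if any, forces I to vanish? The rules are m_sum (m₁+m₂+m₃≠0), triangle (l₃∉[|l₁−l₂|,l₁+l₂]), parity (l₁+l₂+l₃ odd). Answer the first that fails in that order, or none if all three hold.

azimuthal sum: 1 + 0 − 1 = 0  ✓
0 ≤ 1 ≤ 2 (triangle on l)  ✓
L = 1 + 1 + 1 = 3 (odd)  ✗

parity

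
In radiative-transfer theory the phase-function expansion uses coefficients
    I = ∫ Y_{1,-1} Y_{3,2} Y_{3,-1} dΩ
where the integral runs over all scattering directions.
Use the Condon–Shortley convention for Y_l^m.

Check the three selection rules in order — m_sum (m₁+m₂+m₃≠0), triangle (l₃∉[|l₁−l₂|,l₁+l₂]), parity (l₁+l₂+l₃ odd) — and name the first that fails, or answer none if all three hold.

Σmᵢ = 0  ✓
l₃∈[|l₁−l₂|,l₁+l₂]=[2,4], have l₃=3  ✓
Σlᵢ = 7 ⇒ odd  ✗

parity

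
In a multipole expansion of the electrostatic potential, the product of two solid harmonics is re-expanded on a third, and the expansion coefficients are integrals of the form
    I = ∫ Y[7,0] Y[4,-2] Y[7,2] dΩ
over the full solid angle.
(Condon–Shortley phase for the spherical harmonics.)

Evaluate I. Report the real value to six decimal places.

-0.112312

Checks pass: Σm=0; 18 even; l₃=7∈[3,11].
(2·7+1)(2·4+1)(2·7+1) = 2025
Δ: 4! 10! 4! / 19! → 1/58198140
sum: t=0:+1/17418240 t=1:−1/622080 t=2:+1/230400 t=3:−1/622080 t=4:+1/17418240 = 1/806400
3j²(7 4 7; 0 0 0) = Δ·Π!·Σ² = 2268/230945  (sign -1)
sum: t=0:+1/2903040 t=1:−1/622080 t=2:+1/1382400 = -47/87091200
3j²(7 4 7; 0 -2 2) = Δ·Π!·Σ² = 2209/277134  (sign +1)
combine: 4πI² = 2025·2268/230945·2209/277134 = 338175810/2133423721
take √, sign -1: I = -0.11231242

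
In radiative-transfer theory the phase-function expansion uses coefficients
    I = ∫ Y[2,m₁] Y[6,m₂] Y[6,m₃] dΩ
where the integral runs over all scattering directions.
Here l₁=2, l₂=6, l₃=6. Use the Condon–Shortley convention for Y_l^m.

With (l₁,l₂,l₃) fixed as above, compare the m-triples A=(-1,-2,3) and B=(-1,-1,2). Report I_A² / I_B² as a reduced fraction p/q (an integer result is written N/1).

5/2

Shared (l₁,l₂,l₃)=(2,6,6): N and (l;000)² cancel in I_A²/I_B².
A: Δ = 2!·2!·10!/15! = 1/90090; Racah Σ t=1..2: t=1:−1/60480 t=2:+1/161280 = -1/96768; ⇒ 3j(2 6 6; -1 -2 3)² = 15/1001, sgn +1
B: Δ = 2!·2!·10!/15! = 1/90090; Racah Σ t=1..2: t=1:−1/34560 t=2:+1/60480 = -1/80640; ⇒ 3j(2 6 6; -1 -1 2)² = 6/1001, sgn -1
I_A²/I_B² = (15/1001)/(6/1001) = 5/2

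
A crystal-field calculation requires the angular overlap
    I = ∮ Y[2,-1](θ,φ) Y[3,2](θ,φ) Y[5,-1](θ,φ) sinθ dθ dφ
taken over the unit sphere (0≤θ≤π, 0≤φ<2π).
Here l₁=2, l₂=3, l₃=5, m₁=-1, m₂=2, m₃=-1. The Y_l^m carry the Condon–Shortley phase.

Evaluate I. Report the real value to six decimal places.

m-sum 0 ✓  L=10 even ✓  1≤5≤5 ✓
Π(2lᵢ+1) = 5×7×11 = 385
triangle coeff Δ(2,3,5) = 1/2310
Σ_t [0,0]: t=0:+1/144 = 1/144
(3j)²=10/231 [(2 3 5; 0 0 0)], sign=-1
Σ_t [0,0]: t=0:+1/720 = 1/720
(3j)²=4/385 [(2 3 5; -1 2 -1)], sign=+1
⇒ 4πI² = 40/231
I = (-1)√(40/231/(4π)) = -0.11738675

-0.117387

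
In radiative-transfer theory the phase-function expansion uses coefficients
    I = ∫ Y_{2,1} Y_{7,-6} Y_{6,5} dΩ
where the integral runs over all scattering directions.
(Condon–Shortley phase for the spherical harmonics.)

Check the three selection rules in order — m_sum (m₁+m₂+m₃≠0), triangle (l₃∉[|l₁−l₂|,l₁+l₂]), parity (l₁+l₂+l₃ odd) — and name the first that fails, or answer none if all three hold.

parity

m₁+m₂+m₃ = 1 − 6 + 5 = 0  ✓
triangle: |2−7|=5 ≤ l₃=6 ≤ 2+7=9  ✓
parity: l₁+l₂+l₃ = 15 is odd  ✗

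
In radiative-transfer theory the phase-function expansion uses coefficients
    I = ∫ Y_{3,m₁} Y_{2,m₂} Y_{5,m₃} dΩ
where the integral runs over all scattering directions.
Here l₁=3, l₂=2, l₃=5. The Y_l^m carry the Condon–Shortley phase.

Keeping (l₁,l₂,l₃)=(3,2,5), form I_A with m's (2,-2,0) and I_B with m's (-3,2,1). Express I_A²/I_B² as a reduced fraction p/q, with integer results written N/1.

5/1

l's match ⇒ only the (l;m) 3-j factors differ between A and B.
A: triangle coeff Δ(3,2,5) = 1/2310; Σ_t [0,0]: t=0:+1/2880 = 1/2880; (3j)²=1/462 [(3 2 5; 2 -2 0)], sign=-1
B: triangle coeff Δ(3,2,5) = 1/2310; Σ_t [0,0]: t=0:+1/17280 = 1/17280; (3j)²=1/2310 [(3 2 5; -3 2 1)], sign=+1
I_A²/I_B² = (1/462)/(1/2310) = 5/1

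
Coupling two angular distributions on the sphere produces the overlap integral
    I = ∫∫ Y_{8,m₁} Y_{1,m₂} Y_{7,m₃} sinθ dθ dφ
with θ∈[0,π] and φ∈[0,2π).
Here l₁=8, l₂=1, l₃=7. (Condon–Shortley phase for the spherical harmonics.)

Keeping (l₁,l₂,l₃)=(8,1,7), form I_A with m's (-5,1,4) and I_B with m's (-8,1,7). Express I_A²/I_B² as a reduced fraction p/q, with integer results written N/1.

Same 8,1,7: normalisation and zero-m 3j drop out of the ratio.
A: Δ: 2! 14! 0! / 17! → 1/2040; sum: t=2:+1/479001600 = 1/479001600; 3j²(8 1 7; -5 1 4) = Δ·Π!·Σ² = 13/340  (sign -1)
B: Δ: 2! 14! 0! / 17! → 1/2040; sum: t=2:+1/174356582400 = 1/174356582400; 3j²(8 1 7; -8 1 7) = Δ·Π!·Σ² = 1/17  (sign +1)
I_A²/I_B² = (13/340)/(1/17) = 13/20

13/20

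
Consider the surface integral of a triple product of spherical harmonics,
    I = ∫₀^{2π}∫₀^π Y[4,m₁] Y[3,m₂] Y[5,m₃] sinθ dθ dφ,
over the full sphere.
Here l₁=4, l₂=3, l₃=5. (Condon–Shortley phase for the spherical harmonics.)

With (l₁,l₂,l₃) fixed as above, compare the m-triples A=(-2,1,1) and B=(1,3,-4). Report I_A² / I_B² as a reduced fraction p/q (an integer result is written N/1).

l's match ⇒ only the (l;m) 3-j factors differ between A and B.
A: triangle coeff Δ(4,3,5) = 1/180180; Σ_t [0,2]: t=0:+1/34560 t=1:−1/720 t=2:+1/384 = 43/34560; (3j)²=1849/180180 [(4 3 5; -2 1 1)], sign=+1
B: triangle coeff Δ(4,3,5) = 1/180180; Σ_t [2,2]: t=2:+1/5760 = 1/5760; (3j)²=9/286 [(4 3 5; 1 3 -4)], sign=-1
I_A²/I_B² = (1849/180180)/(9/286) = 1849/5670

1849/5670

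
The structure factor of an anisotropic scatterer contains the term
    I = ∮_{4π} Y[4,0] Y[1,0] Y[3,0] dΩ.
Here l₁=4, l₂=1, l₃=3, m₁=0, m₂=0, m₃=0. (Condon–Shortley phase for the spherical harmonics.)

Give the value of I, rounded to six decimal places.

Checks pass: Σm=0; 8 even; l₃=3∈[3,5].
(2·4+1)(2·1+1)(2·3+1) = 189
Δ: 2! 6! 0! / 9! → 1/252
sum: t=1:−1/36 = -1/36
3j²(4 1 3; 0 0 0) = Δ·Π!·Σ² = 4/63  (sign +1)
(m-triple is (0,0,0) — same symbol as above.)
combine: 4πI² = 189·4/63·4/63 = 16/21
take √, sign +1: I = 0.24623252

0.246233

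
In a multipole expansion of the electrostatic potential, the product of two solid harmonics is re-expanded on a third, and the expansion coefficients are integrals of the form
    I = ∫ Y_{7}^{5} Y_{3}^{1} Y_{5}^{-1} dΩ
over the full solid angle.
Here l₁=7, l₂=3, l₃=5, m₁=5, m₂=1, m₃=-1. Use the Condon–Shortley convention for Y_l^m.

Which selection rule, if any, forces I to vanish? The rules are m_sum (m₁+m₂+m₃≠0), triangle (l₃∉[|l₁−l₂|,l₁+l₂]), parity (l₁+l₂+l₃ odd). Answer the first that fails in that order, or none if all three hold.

m_sum

m₁+m₂+m₃ = 5 + 1 − 1 = 5  ✗
triangle: |7−3|=4 ≤ l₃=5 ≤ 7+3=10
parity: l₁+l₂+l₃ = 15 is odd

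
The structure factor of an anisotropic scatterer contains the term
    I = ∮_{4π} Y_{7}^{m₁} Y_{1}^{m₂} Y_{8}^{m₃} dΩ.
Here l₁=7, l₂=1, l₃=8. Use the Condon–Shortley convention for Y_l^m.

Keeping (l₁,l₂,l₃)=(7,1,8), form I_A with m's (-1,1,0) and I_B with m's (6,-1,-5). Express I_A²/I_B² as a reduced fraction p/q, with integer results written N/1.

28/3

Shared (l₁,l₂,l₃)=(7,1,8): N and (l;000)² cancel in I_A²/I_B².
A: Δ = 0!·14!·2!/17! = 1/2040; Racah Σ t=0..0: t=0:+1/58060800 = 1/58060800; ⇒ 3j(7 1 8; -1 1 0)² = 7/510, sgn +1
B: Δ = 0!·14!·2!/17! = 1/2040; Racah Σ t=0..0: t=0:+1/12454041600 = 1/12454041600; ⇒ 3j(7 1 8; 6 -1 -5)² = 1/680, sgn -1
I_A²/I_B² = (7/510)/(1/680) = 28/3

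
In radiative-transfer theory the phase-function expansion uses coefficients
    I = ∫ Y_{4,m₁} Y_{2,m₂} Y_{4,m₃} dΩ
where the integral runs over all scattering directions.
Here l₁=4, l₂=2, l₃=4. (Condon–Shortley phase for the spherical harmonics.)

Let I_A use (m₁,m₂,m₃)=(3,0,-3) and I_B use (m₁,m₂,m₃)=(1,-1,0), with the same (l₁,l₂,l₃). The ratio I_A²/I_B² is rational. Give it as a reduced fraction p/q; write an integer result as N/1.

49/30

Same 4,2,4: normalisation and zero-m 3j drop out of the ratio.
A: Δ: 2! 6! 2! / 11! → 1/13860; sum: t=0:+1/480 t=1:−1/720 = 1/1440; 3j²(4 2 4; 3 0 -3) = Δ·Π!·Σ² = 7/1980  (sign -1)
B: Δ: 2! 6! 2! / 11! → 1/13860; sum: t=0:+1/72 t=1:−1/96 = 1/288; 3j²(4 2 4; 1 -1 0) = Δ·Π!·Σ² = 1/462  (sign +1)
I_A²/I_B² = (7/1980)/(1/462) = 49/30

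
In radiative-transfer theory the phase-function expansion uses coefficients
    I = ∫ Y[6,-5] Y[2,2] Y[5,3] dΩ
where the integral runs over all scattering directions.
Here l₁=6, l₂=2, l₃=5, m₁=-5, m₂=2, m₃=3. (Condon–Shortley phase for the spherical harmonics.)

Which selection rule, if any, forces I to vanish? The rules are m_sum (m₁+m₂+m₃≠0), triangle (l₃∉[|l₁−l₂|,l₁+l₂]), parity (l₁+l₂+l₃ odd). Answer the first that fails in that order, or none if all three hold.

Σmᵢ = 0  ✓
l₃∈[|l₁−l₂|,l₁+l₂]=[4,8], have l₃=5  ✓
Σlᵢ = 13 ⇒ odd  ✗

parity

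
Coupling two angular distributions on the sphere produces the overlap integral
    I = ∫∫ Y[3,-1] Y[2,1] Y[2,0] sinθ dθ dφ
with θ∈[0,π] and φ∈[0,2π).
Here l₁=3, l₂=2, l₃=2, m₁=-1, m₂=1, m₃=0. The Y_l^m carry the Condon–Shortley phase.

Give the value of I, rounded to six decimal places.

0.000000

L=7 odd ⇒ parity kills the (l;000) factor ⇒ I = 0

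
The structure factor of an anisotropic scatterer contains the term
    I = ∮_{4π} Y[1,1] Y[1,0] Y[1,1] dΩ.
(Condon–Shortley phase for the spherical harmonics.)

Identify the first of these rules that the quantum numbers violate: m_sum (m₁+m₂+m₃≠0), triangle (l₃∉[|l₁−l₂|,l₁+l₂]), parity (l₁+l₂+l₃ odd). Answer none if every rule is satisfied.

Σmᵢ = 2  ✗
l₃∈[|l₁−l₂|,l₁+l₂]=[0,2], have l₃=1
Σlᵢ = 3 ⇒ odd

m_sum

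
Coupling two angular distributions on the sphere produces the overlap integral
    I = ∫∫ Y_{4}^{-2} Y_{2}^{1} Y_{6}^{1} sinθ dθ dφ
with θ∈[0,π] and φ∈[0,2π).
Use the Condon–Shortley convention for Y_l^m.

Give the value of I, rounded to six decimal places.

Rules hold: Σm=0, L=12 even, 2≤6≤6.
N = 9·5·13 = 585
Δ = 0!·8!·4!/13! = 1/6435
Racah Σ t=0..0: t=0:+1/2304 = 1/2304
⇒ 3j(4 2 6; 0 0 0)² = 5/143, sgn +1
Racah Σ t=0..0: t=0:+1/8640 = 1/8640
⇒ 3j(4 2 6; -2 1 1)² = 14/1287, sgn -1
4πI² = N·(3j₀)²·(3jₘ)² = 350/1573
I = -1·√(0.222505/4π) = -0.13306527

-0.133065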